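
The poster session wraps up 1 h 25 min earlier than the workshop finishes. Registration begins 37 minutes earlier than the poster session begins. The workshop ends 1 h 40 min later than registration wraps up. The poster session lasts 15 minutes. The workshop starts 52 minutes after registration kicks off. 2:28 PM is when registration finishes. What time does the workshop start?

The workshop ends at 2:28 PM + 100 min = 4:08 PM.
The poster session ends at 4:08 PM − 85 min = 2:43 PM.
The poster session starts at 2:43 PM − 15 min = 2:28 PM.
Registration starts at 2:28 PM − 37 min = 1:51 PM.
The workshop starts at 1:51 PM + 52 min = 2:43 PM.

2:43 PM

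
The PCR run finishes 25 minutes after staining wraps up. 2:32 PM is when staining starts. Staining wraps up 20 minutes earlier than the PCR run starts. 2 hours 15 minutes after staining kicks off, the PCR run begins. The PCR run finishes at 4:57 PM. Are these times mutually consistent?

No

The PCR run starts at 2:32 PM + 135 min = 4:47 PM.
Staining ends at 4:47 PM − 20 min = 4:27 PM.
The PCR run ends at 4:27 PM + 25 min = 4:52 PM.
But the PCR run is also said to end at 4:57 PM — a 5-minute conflict.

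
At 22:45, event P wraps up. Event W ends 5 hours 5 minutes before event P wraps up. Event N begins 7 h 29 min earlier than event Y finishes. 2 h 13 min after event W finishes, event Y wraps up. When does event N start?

Event W ends at 22:45 − 305 min = 17:40.
Event Y ends at 17:40 + 133 min = 19:53.
Event N starts at 19:53 − 449 min = 12:24.

12:24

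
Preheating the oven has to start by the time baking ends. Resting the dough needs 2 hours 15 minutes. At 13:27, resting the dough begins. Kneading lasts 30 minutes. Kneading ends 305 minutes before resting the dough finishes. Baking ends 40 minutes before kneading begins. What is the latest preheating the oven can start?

09:27

Resting the dough ends at 13:27 + 135 min = 15:42.
Kneading ends at 15:42 − 305 min = 10:37.
Kneading starts at 10:37 − 30 min = 10:07.
Baking ends at 10:07 − 40 min = 09:27.
Preheating the oven is bounded by baking, so the latest it can start is 09:27.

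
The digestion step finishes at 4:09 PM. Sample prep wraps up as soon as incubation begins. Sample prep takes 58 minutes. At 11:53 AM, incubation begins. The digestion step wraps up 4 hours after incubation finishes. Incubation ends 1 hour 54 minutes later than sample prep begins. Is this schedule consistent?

No

Sample prep ends at 11:53 AM.
Sample prep starts at 11:53 AM − 58 min = 10:55 AM.
Incubation ends at 10:55 AM + 114 min = 12:49 PM.
The digestion step ends at 12:49 PM + 240 min = 4:49 PM.
But the digestion step is also said to end at 4:09 PM — a 40-minute conflict.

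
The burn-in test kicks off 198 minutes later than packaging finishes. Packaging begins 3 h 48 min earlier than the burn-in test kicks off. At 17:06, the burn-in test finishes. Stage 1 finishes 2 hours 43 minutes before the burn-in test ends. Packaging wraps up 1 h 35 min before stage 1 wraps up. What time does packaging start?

12:18

Stage 1 ends at 17:06 − 163 min = 14:23.
Packaging ends at 14:23 − 95 min = 12:48.
The burn-in test starts at 12:48 + 198 min = 16:06.
Packaging starts at 16:06 − 228 min = 12:18.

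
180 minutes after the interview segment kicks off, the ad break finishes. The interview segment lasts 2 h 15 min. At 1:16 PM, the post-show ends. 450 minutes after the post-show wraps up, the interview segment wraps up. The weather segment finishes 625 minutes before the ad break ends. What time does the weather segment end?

11:06 AM

The interview segment ends at 1:16 PM + 450 min = 8:46 PM.
The interview segment starts at 8:46 PM − 135 min = 6:31 PM.
The ad break ends at 6:31 PM + 180 min = 9:31 PM.
The weather segment ends at 9:31 PM − 625 min = 11:06 AM.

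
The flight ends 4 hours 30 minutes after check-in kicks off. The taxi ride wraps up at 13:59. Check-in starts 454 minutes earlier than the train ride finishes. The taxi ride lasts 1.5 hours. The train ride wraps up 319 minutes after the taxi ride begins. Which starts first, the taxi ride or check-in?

check-in

The taxi ride starts at 13:59 − 90 min = 12:29.
The train ride ends at 12:29 + 319 min = 17:48.
Check-in starts at 17:48 − 454 min = 10:14.
The taxi ride starts at 12:29 and check-in starts at 10:14, so check-in is first.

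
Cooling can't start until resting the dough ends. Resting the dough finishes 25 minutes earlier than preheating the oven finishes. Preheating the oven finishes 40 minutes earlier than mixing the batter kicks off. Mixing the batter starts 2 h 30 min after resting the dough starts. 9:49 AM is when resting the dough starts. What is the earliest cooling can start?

Mixing the batter starts at 9:49 AM + 150 min = 12:19 PM.
Preheating the oven ends at 12:19 PM − 40 min = 11:39 AM.
Resting the dough ends at 11:39 AM − 25 min = 11:14 AM.
Cooling is bounded by resting the dough, so the earliest it can start is 11:14 AM.

11:14 AM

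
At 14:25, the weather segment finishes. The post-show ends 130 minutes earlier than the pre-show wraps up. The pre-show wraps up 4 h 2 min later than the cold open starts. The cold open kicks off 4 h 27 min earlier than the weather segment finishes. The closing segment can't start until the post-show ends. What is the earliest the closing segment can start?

The cold open starts at 14:25 − 267 min = 09:58.
The pre-show ends at 09:58 + 242 min = 14:00.
The post-show ends at 14:00 − 130 min = 11:50.
The closing segment is bounded by the post-show, so the earliest it can start is 11:50.

11:50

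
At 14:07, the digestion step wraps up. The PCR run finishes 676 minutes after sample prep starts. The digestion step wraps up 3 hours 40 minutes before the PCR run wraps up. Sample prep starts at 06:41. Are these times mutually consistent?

The PCR run ends at 06:41 + 676 min = 17:57.
The digestion step ends at 17:57 − 220 min = 14:17.
But the digestion step is also said to end at 14:07 — a 10-minute conflict.

No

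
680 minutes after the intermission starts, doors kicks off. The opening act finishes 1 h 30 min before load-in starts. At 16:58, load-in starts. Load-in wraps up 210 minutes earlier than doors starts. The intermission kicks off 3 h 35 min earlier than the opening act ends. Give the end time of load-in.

19:43

The opening act ends at 16:58 − 90 min = 15:28.
The intermission starts at 15:28 − 215 min = 11:53.
Doors starts at 11:53 + 680 min = 23:13.
Load-in ends at 23:13 − 210 min = 19:43.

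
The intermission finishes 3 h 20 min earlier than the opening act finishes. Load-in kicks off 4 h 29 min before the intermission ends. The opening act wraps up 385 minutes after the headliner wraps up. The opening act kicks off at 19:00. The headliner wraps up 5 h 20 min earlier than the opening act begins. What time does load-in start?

12:16

The headliner ends at 19:00 − 320 min = 13:40.
The opening act ends at 13:40 + 385 min = 20:05.
The intermission ends at 20:05 − 200 min = 16:45.
Load-in starts at 16:45 − 269 min = 12:16.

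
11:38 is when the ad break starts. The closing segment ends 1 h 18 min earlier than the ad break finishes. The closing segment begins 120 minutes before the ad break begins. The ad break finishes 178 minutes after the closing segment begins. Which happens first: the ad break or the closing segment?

The closing segment starts at 11:38 − 120 min = 09:38.
The ad break starts at 11:38 and the closing segment starts at 09:38, so the closing segment is first.

the closing segment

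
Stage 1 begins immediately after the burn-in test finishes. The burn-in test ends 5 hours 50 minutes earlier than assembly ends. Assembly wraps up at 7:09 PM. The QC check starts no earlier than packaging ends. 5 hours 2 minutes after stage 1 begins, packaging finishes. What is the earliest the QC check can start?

6:21 PM

The burn-in test ends at 7:09 PM − 350 min = 1:19 PM.
So stage 1 starts at 1:19 PM.
Packaging ends at 1:19 PM + 302 min = 6:21 PM.
The QC check is bounded by packaging, so the earliest it can start is 6:21 PM.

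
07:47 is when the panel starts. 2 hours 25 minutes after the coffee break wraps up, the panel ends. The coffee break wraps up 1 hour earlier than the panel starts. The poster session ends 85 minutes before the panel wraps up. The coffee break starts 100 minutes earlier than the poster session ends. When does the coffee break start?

The coffee break ends at 07:47 − 60 min = 06:47.
The panel ends at 06:47 + 145 min = 09:12.
The poster session ends at 09:12 − 85 min = 07:47.
The coffee break starts at 07:47 − 100 min = 06:07.

06:07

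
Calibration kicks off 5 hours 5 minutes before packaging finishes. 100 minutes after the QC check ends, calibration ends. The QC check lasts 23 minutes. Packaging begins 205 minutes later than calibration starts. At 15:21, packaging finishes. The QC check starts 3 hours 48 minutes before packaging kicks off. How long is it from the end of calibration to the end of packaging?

3 hours 25 minutes

Calibration starts at 15:21 − 305 min = 10:16.
Packaging starts at 10:16 + 205 min = 13:41.
The QC check starts at 13:41 − 228 min = 09:53.
The QC check ends at 09:53 + 23 min = 10:16.
Calibration ends at 10:16 + 100 min = 11:56.
From 11:56 to 15:21 is 3 hours 25 minutes.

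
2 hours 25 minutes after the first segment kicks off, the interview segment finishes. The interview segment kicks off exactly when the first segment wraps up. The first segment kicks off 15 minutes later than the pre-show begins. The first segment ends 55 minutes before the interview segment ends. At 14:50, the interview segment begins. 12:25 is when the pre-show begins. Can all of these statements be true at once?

The first segment starts at 12:25 + 15 min = 12:40.
The interview segment ends at 12:40 + 145 min = 15:05.
The first segment ends at 15:05 − 55 min = 14:10.
So the interview segment starts at 14:10.
But the interview segment is also said to start at 14:50 — a 40-minute conflict.

No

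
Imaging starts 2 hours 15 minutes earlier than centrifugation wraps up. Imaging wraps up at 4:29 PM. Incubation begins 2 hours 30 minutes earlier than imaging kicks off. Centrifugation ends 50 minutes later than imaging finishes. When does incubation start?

Centrifugation ends at 4:29 PM + 50 min = 5:19 PM.
Imaging starts at 5:19 PM − 135 min = 3:04 PM.
Incubation starts at 3:04 PM − 150 min = 12:34 PM.

12:34 PM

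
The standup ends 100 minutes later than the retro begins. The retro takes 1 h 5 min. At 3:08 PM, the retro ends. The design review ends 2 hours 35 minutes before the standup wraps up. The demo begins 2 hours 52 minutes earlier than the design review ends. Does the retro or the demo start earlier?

the demo

The retro starts at 3:08 PM − 65 min = 2:03 PM.
The standup ends at 2:03 PM + 100 min = 3:43 PM.
The design review ends at 3:43 PM − 155 min = 1:08 PM.
The demo starts at 1:08 PM − 172 min = 10:16 AM.
The retro starts at 2:03 PM and the demo starts at 10:16 AM, so the demo is first.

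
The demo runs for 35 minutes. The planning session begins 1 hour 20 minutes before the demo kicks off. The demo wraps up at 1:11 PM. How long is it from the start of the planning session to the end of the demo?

1 h 55 min

The demo starts at 1:11 PM − 35 min = 12:36 PM.
The planning session starts at 12:36 PM − 80 min = 11:16 AM.
From 11:16 AM to 1:11 PM is 1 h 55 min.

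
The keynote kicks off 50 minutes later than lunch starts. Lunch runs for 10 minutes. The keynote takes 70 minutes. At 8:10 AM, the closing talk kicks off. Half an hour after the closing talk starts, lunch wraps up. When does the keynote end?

10:30 AM

Lunch ends at 8:10 AM + 30 min = 8:40 AM.
Lunch starts at 8:40 AM − 10 min = 8:30 AM.
The keynote starts at 8:30 AM + 50 min = 9:20 AM.
The keynote ends at 9:20 AM + 70 min = 10:30 AM.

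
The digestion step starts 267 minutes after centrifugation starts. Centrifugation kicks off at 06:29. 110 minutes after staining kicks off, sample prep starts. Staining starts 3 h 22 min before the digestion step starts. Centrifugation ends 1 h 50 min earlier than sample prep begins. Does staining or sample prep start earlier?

staining

The digestion step starts at 06:29 + 267 min = 10:56.
Staining starts at 10:56 − 202 min = 07:34.
Sample prep starts at 07:34 + 110 min = 09:24.
Staining starts at 07:34 and sample prep starts at 09:24, so staining is first.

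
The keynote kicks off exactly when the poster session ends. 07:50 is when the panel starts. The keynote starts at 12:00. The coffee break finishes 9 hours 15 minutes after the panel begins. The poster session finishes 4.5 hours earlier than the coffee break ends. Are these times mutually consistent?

No

The coffee break ends at 07:50 + 555 min = 17:05.
The poster session ends at 17:05 − 270 min = 12:35.
So the keynote starts at 12:35.
But the keynote is also said to start at 12:00 — a 35-minute conflict.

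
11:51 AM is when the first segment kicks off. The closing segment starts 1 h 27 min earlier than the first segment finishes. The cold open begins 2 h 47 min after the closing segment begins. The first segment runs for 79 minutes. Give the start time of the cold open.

2:30 PM

The first segment ends at 11:51 AM + 79 min = 1:10 PM.
The closing segment starts at 1:10 PM − 87 min = 11:43 AM.
The cold open starts at 11:43 AM + 167 min = 2:30 PM.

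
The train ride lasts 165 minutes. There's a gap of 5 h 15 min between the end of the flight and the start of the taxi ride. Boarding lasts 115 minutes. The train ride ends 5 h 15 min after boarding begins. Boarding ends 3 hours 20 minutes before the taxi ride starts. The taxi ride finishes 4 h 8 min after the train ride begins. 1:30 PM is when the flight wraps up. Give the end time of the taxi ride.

The taxi ride starts at 1:30 PM + 315 min = 6:45 PM.
Boarding ends at 6:45 PM − 200 min = 3:25 PM.
Boarding starts at 3:25 PM − 115 min = 1:30 PM.
The train ride ends at 1:30 PM + 315 min = 6:45 PM.
The train ride starts at 6:45 PM − 165 min = 4:00 PM.
The taxi ride ends at 4:00 PM + 248 min = 8:08 PM.

8:08 PM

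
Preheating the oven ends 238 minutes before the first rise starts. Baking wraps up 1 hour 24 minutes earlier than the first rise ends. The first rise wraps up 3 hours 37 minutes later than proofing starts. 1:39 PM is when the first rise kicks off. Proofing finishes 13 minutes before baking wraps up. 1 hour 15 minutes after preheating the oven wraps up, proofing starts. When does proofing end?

Preheating the oven ends at 1:39 PM − 238 min = 9:41 AM.
Proofing starts at 9:41 AM + 75 min = 10:56 AM.
The first rise ends at 10:56 AM + 217 min = 2:33 PM.
Baking ends at 2:33 PM − 84 min = 1:09 PM.
Proofing ends at 1:09 PM − 13 min = 12:56 PM.

12:56 PM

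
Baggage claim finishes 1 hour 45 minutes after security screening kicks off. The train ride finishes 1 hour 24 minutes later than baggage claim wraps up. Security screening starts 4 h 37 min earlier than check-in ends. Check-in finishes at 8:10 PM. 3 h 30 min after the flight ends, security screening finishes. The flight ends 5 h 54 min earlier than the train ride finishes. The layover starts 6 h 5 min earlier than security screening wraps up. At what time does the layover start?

Security screening starts at 8:10 PM − 277 min = 3:33 PM.
Baggage claim ends at 3:33 PM + 105 min = 5:18 PM.
The train ride ends at 5:18 PM + 84 min = 6:42 PM.
The flight ends at 6:42 PM − 354 min = 12:48 PM.
Security screening ends at 12:48 PM + 210 min = 4:18 PM.
The layover starts at 4:18 PM − 365 min = 10:13 AM.

10:13 AM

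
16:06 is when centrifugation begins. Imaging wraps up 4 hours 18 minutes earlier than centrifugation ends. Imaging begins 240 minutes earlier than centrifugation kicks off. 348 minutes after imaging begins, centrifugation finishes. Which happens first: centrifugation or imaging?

imaging

Imaging starts at 16:06 − 240 min = 12:06.
Centrifugation starts at 16:06 and imaging starts at 12:06, so imaging is first.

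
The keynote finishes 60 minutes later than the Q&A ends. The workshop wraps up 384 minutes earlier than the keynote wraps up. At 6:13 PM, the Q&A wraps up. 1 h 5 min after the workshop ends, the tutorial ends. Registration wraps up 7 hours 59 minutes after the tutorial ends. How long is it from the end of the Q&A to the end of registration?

The keynote ends at 6:13 PM + 60 min = 7:13 PM.
The workshop ends at 7:13 PM − 384 min = 12:49 PM.
The tutorial ends at 12:49 PM + 65 min = 1:54 PM.
Registration ends at 1:54 PM + 479 min = 9:53 PM.
From 6:13 PM to 9:53 PM is 3 h 40 min.

3 h 40 min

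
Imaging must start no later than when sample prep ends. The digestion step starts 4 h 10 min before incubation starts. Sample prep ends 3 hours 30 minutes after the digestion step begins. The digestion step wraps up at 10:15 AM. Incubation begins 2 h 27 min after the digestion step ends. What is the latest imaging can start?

Incubation starts at 10:15 AM + 147 min = 12:42 PM.
The digestion step starts at 12:42 PM − 250 min = 8:32 AM.
Sample prep ends at 8:32 AM + 210 min = 12:02 PM.
Imaging is bounded by sample prep, so the latest it can start is 12:02 PM.

12:02 PM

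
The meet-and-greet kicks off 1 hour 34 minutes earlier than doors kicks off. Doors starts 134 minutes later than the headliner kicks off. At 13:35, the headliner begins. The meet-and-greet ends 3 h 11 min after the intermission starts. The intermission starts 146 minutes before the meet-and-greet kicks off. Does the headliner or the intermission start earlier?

Doors starts at 13:35 + 134 min = 15:49.
The meet-and-greet starts at 15:49 − 94 min = 14:15.
The intermission starts at 14:15 − 146 min = 11:49.
The headliner starts at 13:35 and the intermission starts at 11:49, so the intermission is first.

the intermission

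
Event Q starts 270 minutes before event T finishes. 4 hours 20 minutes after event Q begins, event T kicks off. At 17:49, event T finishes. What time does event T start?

17:39

Event Q starts at 17:49 − 270 min = 13:19.
Event T starts at 13:19 + 260 min = 17:39.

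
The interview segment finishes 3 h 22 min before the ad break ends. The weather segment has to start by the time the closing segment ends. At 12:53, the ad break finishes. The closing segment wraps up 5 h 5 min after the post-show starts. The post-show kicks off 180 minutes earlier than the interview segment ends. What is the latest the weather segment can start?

The interview segment ends at 12:53 − 202 min = 09:31.
The post-show starts at 09:31 − 180 min = 06:31.
The closing segment ends at 06:31 + 305 min = 11:36.
The weather segment is bounded by the closing segment, so the latest it can start is 11:36.

11:36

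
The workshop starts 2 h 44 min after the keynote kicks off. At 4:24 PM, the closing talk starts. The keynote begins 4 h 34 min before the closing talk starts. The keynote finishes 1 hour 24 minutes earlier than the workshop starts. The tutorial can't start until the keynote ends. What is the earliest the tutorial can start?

The keynote starts at 4:24 PM − 274 min = 11:50 AM.
The workshop starts at 11:50 AM + 164 min = 2:34 PM.
The keynote ends at 2:34 PM − 84 min = 1:10 PM.
The tutorial is bounded by the keynote, so the earliest it can start is 1:10 PM.

1:10 PM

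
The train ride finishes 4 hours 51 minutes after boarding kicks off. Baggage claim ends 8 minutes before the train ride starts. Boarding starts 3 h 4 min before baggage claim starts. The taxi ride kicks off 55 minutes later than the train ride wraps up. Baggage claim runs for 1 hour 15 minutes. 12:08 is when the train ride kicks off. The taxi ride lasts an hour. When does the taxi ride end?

Baggage claim ends at 12:08 − 8 min = 12:00.
Baggage claim starts at 12:00 − 75 min = 10:45.
Boarding starts at 10:45 − 184 min = 07:41.
The train ride ends at 07:41 + 291 min = 12:32.
The taxi ride starts at 12:32 + 55 min = 13:27.
The taxi ride ends at 13:27 + 60 min = 14:27.

14:27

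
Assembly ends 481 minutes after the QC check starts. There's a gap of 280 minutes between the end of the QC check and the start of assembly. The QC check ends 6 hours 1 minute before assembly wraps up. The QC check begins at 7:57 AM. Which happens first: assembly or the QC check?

the QC check

Assembly ends at 7:57 AM + 481 min = 3:58 PM.
The QC check ends at 3:58 PM − 361 min = 9:57 AM.
Assembly starts at 9:57 AM + 280 min = 2:37 PM.
Assembly starts at 2:37 PM and the QC check starts at 7:57 AM, so the QC check is first.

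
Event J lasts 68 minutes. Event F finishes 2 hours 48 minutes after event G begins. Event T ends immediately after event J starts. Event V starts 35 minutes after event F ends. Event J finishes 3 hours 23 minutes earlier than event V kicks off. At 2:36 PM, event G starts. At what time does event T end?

1:28 PM

Event F ends at 2:36 PM + 168 min = 5:24 PM.
Event V starts at 5:24 PM + 35 min = 5:59 PM.
Event J ends at 5:59 PM − 203 min = 2:36 PM.
Event J starts at 2:36 PM − 68 min = 1:28 PM.
So event T ends at 1:28 PM.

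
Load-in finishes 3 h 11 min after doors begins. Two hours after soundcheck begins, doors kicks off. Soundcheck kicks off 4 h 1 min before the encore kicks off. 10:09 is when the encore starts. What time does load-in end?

11:19

Soundcheck starts at 10:09 − 241 min = 06:08.
Doors starts at 06:08 + 120 min = 08:08.
Load-in ends at 08:08 + 191 min = 11:19.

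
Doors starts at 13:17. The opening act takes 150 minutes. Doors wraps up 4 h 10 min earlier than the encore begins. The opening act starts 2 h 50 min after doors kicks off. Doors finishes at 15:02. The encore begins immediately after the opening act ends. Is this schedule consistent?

No

The opening act starts at 13:17 + 170 min = 16:07.
The opening act ends at 16:07 + 150 min = 18:37.
So the encore starts at 18:37.
Doors ends at 18:37 − 250 min = 14:27.
But doors is also said to end at 15:02 — a 35-minute conflict.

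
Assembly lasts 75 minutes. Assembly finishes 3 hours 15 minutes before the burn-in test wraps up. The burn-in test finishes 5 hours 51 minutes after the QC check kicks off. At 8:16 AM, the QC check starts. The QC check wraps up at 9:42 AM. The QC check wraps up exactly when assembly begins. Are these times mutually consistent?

No

The burn-in test ends at 8:16 AM + 351 min = 2:07 PM.
Assembly ends at 2:07 PM − 195 min = 10:52 AM.
Assembly starts at 10:52 AM − 75 min = 9:37 AM.
So the QC check ends at 9:37 AM.
But the QC check is also said to end at 9:42 AM — a 5-minute conflict.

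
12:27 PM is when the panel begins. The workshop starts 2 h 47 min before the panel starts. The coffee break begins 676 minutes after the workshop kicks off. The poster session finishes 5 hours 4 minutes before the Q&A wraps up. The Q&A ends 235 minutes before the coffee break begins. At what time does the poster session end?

11:57 AM

The workshop starts at 12:27 PM − 167 min = 9:40 AM.
The coffee break starts at 9:40 AM + 676 min = 8:56 PM.
The Q&A ends at 8:56 PM − 235 min = 5:01 PM.
The poster session ends at 5:01 PM − 304 min = 11:57 AM.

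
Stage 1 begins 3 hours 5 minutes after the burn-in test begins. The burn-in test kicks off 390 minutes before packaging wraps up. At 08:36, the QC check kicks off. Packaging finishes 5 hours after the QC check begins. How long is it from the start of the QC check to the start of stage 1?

Packaging ends at 08:36 + 300 min = 13:36.
The burn-in test starts at 13:36 − 390 min = 07:06.
Stage 1 starts at 07:06 + 185 min = 10:11.
From 08:36 to 10:11 is 1 hour 35 minutes.

1 hour 35 minutes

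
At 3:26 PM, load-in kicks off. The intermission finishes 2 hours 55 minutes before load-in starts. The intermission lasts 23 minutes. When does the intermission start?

The intermission ends at 3:26 PM − 175 min = 12:31 PM.
The intermission starts at 12:31 PM − 23 min = 12:08 PM.

12:08 PM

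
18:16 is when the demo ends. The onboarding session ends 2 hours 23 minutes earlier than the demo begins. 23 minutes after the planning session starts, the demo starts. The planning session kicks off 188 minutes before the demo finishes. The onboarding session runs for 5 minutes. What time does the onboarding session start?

The planning session starts at 18:16 − 188 min = 15:08.
The demo starts at 15:08 + 23 min = 15:31.
The onboarding session ends at 15:31 − 143 min = 13:08.
The onboarding session starts at 13:08 − 5 min = 13:03.

13:03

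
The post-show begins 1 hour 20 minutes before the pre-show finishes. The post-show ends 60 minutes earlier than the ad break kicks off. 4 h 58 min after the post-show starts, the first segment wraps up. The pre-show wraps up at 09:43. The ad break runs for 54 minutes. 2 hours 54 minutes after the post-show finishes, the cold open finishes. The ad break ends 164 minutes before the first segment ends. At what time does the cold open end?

The post-show starts at 09:43 − 80 min = 08:23.
The first segment ends at 08:23 + 298 min = 13:21.
The ad break ends at 13:21 − 164 min = 10:37.
The ad break starts at 10:37 − 54 min = 09:43.
The post-show ends at 09:43 − 60 min = 08:43.
The cold open ends at 08:43 + 174 min = 11:37.

11:37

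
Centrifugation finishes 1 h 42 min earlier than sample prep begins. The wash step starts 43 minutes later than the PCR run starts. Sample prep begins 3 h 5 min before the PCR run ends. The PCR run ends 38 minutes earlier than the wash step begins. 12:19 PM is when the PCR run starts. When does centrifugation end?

7:37 AM

The wash step starts at 12:19 PM + 43 min = 1:02 PM.
The PCR run ends at 1:02 PM − 38 min = 12:24 PM.
Sample prep starts at 12:24 PM − 185 min = 9:19 AM.
Centrifugation ends at 9:19 AM − 102 min = 7:37 AM.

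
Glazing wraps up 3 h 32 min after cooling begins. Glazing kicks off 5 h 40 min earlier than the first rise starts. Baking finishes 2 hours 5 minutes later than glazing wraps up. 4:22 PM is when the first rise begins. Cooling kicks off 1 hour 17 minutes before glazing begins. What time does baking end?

3:02 PM

Glazing starts at 4:22 PM − 340 min = 10:42 AM.
Cooling starts at 10:42 AM − 77 min = 9:25 AM.
Glazing ends at 9:25 AM + 212 min = 12:57 PM.
Baking ends at 12:57 PM + 125 min = 3:02 PM.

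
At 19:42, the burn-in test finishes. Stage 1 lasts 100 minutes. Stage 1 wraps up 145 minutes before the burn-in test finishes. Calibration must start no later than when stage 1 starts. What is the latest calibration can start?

15:37

Stage 1 ends at 19:42 − 145 min = 17:17.
Stage 1 starts at 17:17 − 100 min = 15:37.
Calibration is bounded by stage 1, so the latest it can start is 15:37.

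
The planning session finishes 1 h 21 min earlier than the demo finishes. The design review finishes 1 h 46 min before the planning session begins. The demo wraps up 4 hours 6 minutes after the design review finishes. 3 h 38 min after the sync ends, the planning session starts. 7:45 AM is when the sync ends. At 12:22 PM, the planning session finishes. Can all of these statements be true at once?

Yes

The planning session starts at 7:45 AM + 218 min = 11:23 AM.
The design review ends at 11:23 AM − 106 min = 9:37 AM.
The demo ends at 9:37 AM + 246 min = 1:43 PM.
The planning session ends at 1:43 PM − 81 min = 12:22 PM.
That matches the stated 12:22 PM, so the schedule is consistent.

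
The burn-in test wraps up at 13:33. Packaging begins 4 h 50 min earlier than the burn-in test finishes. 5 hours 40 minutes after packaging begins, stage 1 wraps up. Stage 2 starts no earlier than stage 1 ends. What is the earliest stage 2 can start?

14:23

Packaging starts at 13:33 − 290 min = 08:43.
Stage 1 ends at 08:43 + 340 min = 14:23.
Stage 2 is bounded by stage 1, so the earliest it can start is 14:23.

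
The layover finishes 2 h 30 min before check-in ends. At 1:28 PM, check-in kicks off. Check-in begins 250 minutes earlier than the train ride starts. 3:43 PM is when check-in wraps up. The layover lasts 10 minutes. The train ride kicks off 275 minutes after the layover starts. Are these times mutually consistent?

Yes

The layover ends at 3:43 PM − 150 min = 1:13 PM.
The layover starts at 1:13 PM − 10 min = 1:03 PM.
The train ride starts at 1:03 PM + 275 min = 5:38 PM.
Check-in starts at 5:38 PM − 250 min = 1:28 PM.
That matches the stated 1:28 PM, so the schedule is consistent.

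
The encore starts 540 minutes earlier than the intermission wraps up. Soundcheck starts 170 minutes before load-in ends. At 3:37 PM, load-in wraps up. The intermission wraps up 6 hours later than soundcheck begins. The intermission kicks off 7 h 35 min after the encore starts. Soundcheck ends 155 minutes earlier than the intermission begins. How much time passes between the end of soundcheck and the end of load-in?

Soundcheck starts at 3:37 PM − 170 min = 12:47 PM.
The intermission ends at 12:47 PM + 360 min = 6:47 PM.
The encore starts at 6:47 PM − 540 min = 9:47 AM.
The intermission starts at 9:47 AM + 455 min = 5:22 PM.
Soundcheck ends at 5:22 PM − 155 min = 2:47 PM.
From 2:47 PM to 3:37 PM is 50 minutes.

50 minutes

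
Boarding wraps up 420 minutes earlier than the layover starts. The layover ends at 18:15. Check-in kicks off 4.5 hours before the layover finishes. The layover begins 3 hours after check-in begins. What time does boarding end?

09:45

Check-in starts at 18:15 − 270 min = 13:45.
The layover starts at 13:45 + 180 min = 16:45.
Boarding ends at 16:45 − 420 min = 09:45.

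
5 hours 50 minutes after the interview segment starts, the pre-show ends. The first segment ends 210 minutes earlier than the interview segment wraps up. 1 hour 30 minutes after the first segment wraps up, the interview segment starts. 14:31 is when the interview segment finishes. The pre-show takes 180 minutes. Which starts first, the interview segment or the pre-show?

the interview segment

The first segment ends at 14:31 − 210 min = 11:01.
The interview segment starts at 11:01 + 90 min = 12:31.
The pre-show ends at 12:31 + 350 min = 18:21.
The pre-show starts at 18:21 − 180 min = 15:21.
The interview segment starts at 12:31 and the pre-show starts at 15:21, so the interview segment is first.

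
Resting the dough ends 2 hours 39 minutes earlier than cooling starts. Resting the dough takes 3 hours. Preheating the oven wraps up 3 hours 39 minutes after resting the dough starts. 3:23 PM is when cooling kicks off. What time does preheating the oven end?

Resting the dough ends at 3:23 PM − 159 min = 12:44 PM.
Resting the dough starts at 12:44 PM − 180 min = 9:44 AM.
Preheating the oven ends at 9:44 AM + 219 min = 1:23 PM.

1:23 PM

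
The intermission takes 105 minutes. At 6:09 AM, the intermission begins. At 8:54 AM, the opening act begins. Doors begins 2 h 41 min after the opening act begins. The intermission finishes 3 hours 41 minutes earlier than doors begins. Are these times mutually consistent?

Doors starts at 8:54 AM + 161 min = 11:35 AM.
The intermission ends at 11:35 AM − 221 min = 7:54 AM.
The intermission starts at 7:54 AM − 105 min = 6:09 AM.
That matches the stated 6:09 AM, so the schedule is consistent.

Yes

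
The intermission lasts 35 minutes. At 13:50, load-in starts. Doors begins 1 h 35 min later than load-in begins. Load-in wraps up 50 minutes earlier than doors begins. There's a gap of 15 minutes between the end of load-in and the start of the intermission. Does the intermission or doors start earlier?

the intermission

Doors starts at 13:50 + 95 min = 15:25.
Load-in ends at 15:25 − 50 min = 14:35.
The intermission starts at 14:35 + 15 min = 14:50.
The intermission starts at 14:50 and doors starts at 15:25, so the intermission is first.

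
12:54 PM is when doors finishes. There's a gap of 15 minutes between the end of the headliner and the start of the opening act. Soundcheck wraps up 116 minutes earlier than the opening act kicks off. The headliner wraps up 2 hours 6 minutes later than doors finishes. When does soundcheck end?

The headliner ends at 12:54 PM + 126 min = 3:00 PM.
The opening act starts at 3:00 PM + 15 min = 3:15 PM.
Soundcheck ends at 3:15 PM − 116 min = 1:19 PM.

1:19 PM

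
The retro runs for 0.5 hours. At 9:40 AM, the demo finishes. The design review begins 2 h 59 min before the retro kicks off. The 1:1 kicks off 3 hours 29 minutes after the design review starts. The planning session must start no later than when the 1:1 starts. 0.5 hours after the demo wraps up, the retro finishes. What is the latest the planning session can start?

10:10 AM

The retro ends at 9:40 AM + 30 min = 10:10 AM.
The retro starts at 10:10 AM − 30 min = 9:40 AM.
The design review starts at 9:40 AM − 179 min = 6:41 AM.
The 1:1 starts at 6:41 AM + 209 min = 10:10 AM.
The planning session is bounded by the 1:1, so the latest it can start is 10:10 AM.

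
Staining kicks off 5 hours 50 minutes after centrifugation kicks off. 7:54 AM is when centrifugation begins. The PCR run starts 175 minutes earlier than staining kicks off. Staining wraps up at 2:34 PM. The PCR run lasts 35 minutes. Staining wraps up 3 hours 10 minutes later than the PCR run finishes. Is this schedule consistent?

Yes

Staining starts at 7:54 AM + 350 min = 1:44 PM.
The PCR run starts at 1:44 PM − 175 min = 10:49 AM.
The PCR run ends at 10:49 AM + 35 min = 11:24 AM.
Staining ends at 11:24 AM + 190 min = 2:34 PM.
That matches the stated 2:34 PM, so the schedule is consistent.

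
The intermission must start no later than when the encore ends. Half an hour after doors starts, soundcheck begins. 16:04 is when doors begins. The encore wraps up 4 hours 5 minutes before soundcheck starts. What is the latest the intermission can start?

Soundcheck starts at 16:04 + 30 min = 16:34.
The encore ends at 16:34 − 245 min = 12:29.
The intermission is bounded by the encore, so the latest it can start is 12:29.

12:29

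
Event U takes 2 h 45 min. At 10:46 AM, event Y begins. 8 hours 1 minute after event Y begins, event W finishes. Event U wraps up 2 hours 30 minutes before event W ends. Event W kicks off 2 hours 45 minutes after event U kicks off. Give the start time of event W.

4:17 PM

Event W ends at 10:46 AM + 481 min = 6:47 PM.
Event U ends at 6:47 PM − 150 min = 4:17 PM.
Event U starts at 4:17 PM − 165 min = 1:32 PM.
Event W starts at 1:32 PM + 165 min = 4:17 PM.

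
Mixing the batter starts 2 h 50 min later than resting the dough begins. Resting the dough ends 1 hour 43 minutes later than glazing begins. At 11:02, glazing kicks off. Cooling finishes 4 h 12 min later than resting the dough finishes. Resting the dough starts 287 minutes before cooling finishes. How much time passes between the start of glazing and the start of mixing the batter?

Resting the dough ends at 11:02 + 103 min = 12:45.
Cooling ends at 12:45 + 252 min = 16:57.
Resting the dough starts at 16:57 − 287 min = 12:10.
Mixing the batter starts at 12:10 + 170 min = 15:00.
From 11:02 to 15:00 is 3 h 58 min.

3 h 58 min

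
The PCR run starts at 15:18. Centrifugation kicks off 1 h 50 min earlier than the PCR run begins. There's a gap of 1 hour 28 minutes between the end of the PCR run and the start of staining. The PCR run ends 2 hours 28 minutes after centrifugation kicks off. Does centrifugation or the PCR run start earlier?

Centrifugation starts at 15:18 − 110 min = 13:28.
Centrifugation starts at 13:28 and the PCR run starts at 15:18, so centrifugation is first.

centrifugation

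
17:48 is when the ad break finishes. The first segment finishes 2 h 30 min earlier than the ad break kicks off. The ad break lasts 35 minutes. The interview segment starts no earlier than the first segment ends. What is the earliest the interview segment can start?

The ad break starts at 17:48 − 35 min = 17:13.
The first segment ends at 17:13 − 150 min = 14:43.
The interview segment is bounded by the first segment, so the earliest it can start is 14:43.

14:43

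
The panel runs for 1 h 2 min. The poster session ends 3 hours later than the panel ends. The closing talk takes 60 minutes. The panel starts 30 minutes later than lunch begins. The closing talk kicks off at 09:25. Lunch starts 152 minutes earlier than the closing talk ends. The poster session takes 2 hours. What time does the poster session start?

The closing talk ends at 09:25 + 60 min = 10:25.
Lunch starts at 10:25 − 152 min = 07:53.
The panel starts at 07:53 + 30 min = 08:23.
The panel ends at 08:23 + 62 min = 09:25.
The poster session ends at 09:25 + 180 min = 12:25.
The poster session starts at 12:25 − 120 min = 10:25.

10:25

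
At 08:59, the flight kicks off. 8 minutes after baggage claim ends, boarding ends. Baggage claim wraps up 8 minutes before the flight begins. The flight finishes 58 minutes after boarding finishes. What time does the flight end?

Baggage claim ends at 08:59 − 8 min = 08:51.
Boarding ends at 08:51 + 8 min = 08:59.
The flight ends at 08:59 + 58 min = 09:57.

09:57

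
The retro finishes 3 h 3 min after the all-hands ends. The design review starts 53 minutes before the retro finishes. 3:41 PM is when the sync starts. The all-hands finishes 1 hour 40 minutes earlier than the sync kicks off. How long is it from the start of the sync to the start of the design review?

30 minutes

The all-hands ends at 3:41 PM − 100 min = 2:01 PM.
The retro ends at 2:01 PM + 183 min = 5:04 PM.
The design review starts at 5:04 PM − 53 min = 4:11 PM.
From 3:41 PM to 4:11 PM is 30 minutes.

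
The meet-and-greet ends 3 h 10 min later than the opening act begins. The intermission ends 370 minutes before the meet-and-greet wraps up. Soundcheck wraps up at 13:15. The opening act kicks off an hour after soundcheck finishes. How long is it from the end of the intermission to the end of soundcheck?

two hours

The opening act starts at 13:15 + 60 min = 14:15.
The meet-and-greet ends at 14:15 + 190 min = 17:25.
The intermission ends at 17:25 − 370 min = 11:15.
From 11:15 to 13:15 is two hours.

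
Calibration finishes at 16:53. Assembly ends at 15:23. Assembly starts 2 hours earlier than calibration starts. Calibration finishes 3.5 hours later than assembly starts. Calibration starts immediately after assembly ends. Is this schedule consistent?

Calibration starts at 15:23.
Assembly starts at 15:23 − 120 min = 13:23.
Calibration ends at 13:23 + 210 min = 16:53.
That matches the stated 16:53, so the schedule is consistent.

Yes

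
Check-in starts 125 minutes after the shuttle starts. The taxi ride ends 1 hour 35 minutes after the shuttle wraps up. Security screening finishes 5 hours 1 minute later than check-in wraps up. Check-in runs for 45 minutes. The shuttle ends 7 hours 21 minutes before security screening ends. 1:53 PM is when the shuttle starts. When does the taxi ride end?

Check-in starts at 1:53 PM + 125 min = 3:58 PM.
Check-in ends at 3:58 PM + 45 min = 4:43 PM.
Security screening ends at 4:43 PM + 301 min = 9:44 PM.
The shuttle ends at 9:44 PM − 441 min = 2:23 PM.
The taxi ride ends at 2:23 PM + 95 min = 3:58 PM.

3:58 PM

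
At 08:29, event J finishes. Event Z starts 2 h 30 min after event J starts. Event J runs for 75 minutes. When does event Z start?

Event J starts at 08:29 − 75 min = 07:14.
Event Z starts at 07:14 + 150 min = 09:44.

09:44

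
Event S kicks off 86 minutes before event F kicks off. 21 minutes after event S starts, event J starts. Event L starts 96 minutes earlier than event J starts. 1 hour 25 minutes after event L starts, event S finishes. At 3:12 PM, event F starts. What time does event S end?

Event S starts at 3:12 PM − 86 min = 1:46 PM.
Event J starts at 1:46 PM + 21 min = 2:07 PM.
Event L starts at 2:07 PM − 96 min = 12:31 PM.
Event S ends at 12:31 PM + 85 min = 1:56 PM.

1:56 PM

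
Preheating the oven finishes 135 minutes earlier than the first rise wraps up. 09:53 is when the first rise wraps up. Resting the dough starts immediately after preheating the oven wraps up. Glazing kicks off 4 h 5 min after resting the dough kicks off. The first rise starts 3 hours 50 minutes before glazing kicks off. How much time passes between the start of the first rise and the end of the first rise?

Preheating the oven ends at 09:53 − 135 min = 07:38.
So resting the dough starts at 07:38.
Glazing starts at 07:38 + 245 min = 11:43.
The first rise starts at 11:43 − 230 min = 07:53.
From 07:53 to 09:53 is 2 hours.

2 hours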